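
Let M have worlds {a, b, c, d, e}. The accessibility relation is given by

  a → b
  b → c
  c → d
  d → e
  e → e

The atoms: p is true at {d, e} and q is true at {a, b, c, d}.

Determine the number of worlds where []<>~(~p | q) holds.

3

a: successors {b}; <>~(~p | q) there: b:F. ✗
b: successors {c}; <>~(~p | q) there: c:F. ✗
c: successors {d}; <>~(~p | q) there: d:T. ✓
d: successors {e}; <>~(~p | q) there: e:T. ✓
e: successors {e}; <>~(~p | q) there: e:T. ✓
Satisfying worlds: {c, d, e}.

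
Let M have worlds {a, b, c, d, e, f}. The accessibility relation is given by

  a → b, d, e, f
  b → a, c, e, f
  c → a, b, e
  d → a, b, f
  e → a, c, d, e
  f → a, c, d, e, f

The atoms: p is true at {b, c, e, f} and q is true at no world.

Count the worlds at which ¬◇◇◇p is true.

0

a: ◇◇◇p is T. ✗
b: ◇◇◇p is T. ✗
c: ◇◇◇p is T. ✗
d: ◇◇◇p is T. ✗
e: ◇◇◇p is T. ✗
f: ◇◇◇p is T. ✗
Satisfying worlds: ∅.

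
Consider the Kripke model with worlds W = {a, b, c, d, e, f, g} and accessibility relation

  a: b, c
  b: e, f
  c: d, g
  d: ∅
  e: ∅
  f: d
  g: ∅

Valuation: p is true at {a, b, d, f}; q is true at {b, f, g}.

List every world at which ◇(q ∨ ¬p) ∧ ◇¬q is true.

a: ◇(q ∨ ¬p) is T, ◇¬q is T. ✓
b: ◇(q ∨ ¬p) is T, ◇¬q is T. ✓
c: ◇(q ∨ ¬p) is T, ◇¬q is T. ✓
d: ◇(q ∨ ¬p) is F, ◇¬q is F. ✗
e: ◇(q ∨ ¬p) is F, ◇¬q is F. ✗
f: ◇(q ∨ ¬p) is F, ◇¬q is T. ✗
g: ◇(q ∨ ¬p) is F, ◇¬q is F. ✗

{a, b, c}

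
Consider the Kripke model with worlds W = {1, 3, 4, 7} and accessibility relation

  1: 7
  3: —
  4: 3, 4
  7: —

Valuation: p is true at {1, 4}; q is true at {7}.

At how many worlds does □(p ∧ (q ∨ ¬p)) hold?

1: successors {7}; p ∧ (q ∨ ¬p) there: 7:F. ✗
3: no successors, so □(p ∧ (q ∨ ¬p)) holds vacuously. ✓
4: successors {3, 4}; p ∧ (q ∨ ¬p) there: 3:F, 4:F. ✗
7: no successors, so □(p ∧ (q ∨ ¬p)) holds vacuously. ✓
Satisfying worlds: {3, 7}.

2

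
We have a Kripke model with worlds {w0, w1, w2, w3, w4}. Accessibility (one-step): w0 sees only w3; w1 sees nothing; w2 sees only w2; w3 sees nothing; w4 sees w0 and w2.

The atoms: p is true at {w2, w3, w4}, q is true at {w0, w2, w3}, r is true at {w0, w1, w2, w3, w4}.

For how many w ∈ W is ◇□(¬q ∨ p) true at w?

3

w0: successors {w3}; □(¬q ∨ p) there: w3:T. ✓
w1: no successors, so ◇□(¬q ∨ p) fails. ✗
w2: successors {w2}; □(¬q ∨ p) there: w2:T. ✓
w3: no successors, so ◇□(¬q ∨ p) fails. ✗
w4: successors {w0, w2}; □(¬q ∨ p) there: w0:T, w2:T. ✓
Satisfying worlds: {w0, w2, w4}.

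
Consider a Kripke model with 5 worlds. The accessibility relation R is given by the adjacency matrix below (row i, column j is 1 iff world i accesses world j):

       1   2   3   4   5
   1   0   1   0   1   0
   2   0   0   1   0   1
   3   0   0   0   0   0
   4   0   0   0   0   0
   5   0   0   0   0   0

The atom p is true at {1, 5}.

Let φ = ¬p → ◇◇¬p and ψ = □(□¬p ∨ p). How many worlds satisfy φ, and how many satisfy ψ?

For ¬p → ◇◇¬p:
1: ¬p is F, ◇◇¬p is T. ✓
2: ¬p is T, ◇◇¬p is F. ✗
3: ¬p is T, ◇◇¬p is F. ✗
4: ¬p is T, ◇◇¬p is F. ✗
5: ¬p is F, ◇◇¬p is F. ✓
— 2 worlds.
For □(□¬p ∨ p):
1: successors {2, 4}; □¬p ∨ p there: 2:F, 4:T. ✗
2: successors {3, 5}; □¬p ∨ p there: 3:T, 5:T. ✓
3: no successors, so □(□¬p ∨ p) holds vacuously. ✓
4: no successors, so □(□¬p ∨ p) holds vacuously. ✓
5: no successors, so □(□¬p ∨ p) holds vacuously. ✓
— 4 worlds.

2 and 4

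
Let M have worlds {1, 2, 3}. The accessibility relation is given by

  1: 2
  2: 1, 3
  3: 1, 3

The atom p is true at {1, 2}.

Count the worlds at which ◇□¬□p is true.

2

1: successors {2}; □¬□p there: 2:F. ✗
2: successors {1, 3}; □¬□p there: 1:T, 3:F. ✓
3: successors {1, 3}; □¬□p there: 1:T, 3:F. ✓
Satisfying worlds: {2, 3}.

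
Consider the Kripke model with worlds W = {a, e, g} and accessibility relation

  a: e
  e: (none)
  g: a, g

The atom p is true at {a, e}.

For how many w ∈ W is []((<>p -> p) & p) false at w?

a: successors {e}; (<>p -> p) & p there: e:T. ✓
e: no successors, so []((<>p -> p) & p) holds vacuously. ✓
g: successors {a, g}; (<>p -> p) & p there: a:T, g:F. ✗
Satisfying worlds: {a, e}.
So []((<>p -> p) & p) fails at the other 1 world.

1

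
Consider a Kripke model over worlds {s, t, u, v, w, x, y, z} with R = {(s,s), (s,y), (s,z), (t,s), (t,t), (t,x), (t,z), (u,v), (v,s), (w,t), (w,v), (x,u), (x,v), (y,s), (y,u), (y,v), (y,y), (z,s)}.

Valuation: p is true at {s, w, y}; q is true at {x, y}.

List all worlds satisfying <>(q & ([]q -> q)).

{s, t, y}

s: successors {s, y, z}; q & ([]q -> q) there: s:F, y:T, z:F. ✓
t: successors {s, t, x, z}; q & ([]q -> q) there: s:F, t:F, x:T, z:F. ✓
u: successors {v}; q & ([]q -> q) there: v:F. ✗
v: successors {s}; q & ([]q -> q) there: s:F. ✗
w: successors {t, v}; q & ([]q -> q) there: t:F, v:F. ✗
x: successors {u, v}; q & ([]q -> q) there: u:F, v:F. ✗
y: successors {s, u, v, y}; q & ([]q -> q) there: s:F, u:F, v:F, y:T. ✓
z: successors {s}; q & ([]q -> q) there: s:F. ✗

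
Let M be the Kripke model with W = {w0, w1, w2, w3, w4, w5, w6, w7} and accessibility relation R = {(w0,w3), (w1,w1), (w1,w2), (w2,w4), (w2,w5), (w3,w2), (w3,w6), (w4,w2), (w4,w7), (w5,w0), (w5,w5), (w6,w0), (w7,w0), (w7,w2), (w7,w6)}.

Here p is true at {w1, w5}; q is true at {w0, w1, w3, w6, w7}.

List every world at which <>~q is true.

{w1, w2, w3, w4, w5, w7}

w0: successors {w3}; ~q there: w3:F. ✗
w1: successors {w1, w2}; ~q there: w1:F, w2:T. ✓
w2: successors {w4, w5}; ~q there: w4:T, w5:T. ✓
w3: successors {w2, w6}; ~q there: w2:T, w6:F. ✓
w4: successors {w2, w7}; ~q there: w2:T, w7:F. ✓
w5: successors {w0, w5}; ~q there: w0:F, w5:T. ✓
w6: successors {w0}; ~q there: w0:F. ✗
w7: successors {w0, w2, w6}; ~q there: w0:F, w2:T, w6:F. ✓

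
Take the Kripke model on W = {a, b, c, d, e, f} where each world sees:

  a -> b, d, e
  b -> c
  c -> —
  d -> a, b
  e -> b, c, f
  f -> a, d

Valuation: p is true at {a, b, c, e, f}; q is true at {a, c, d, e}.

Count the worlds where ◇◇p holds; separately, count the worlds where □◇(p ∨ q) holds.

For ◇◇p:
a: successors {b, d, e}; ◇p there: b:T, d:T, e:T. ✓
b: successors {c}; ◇p there: c:F. ✗
c: no successors, so ◇◇p fails. ✗
d: successors {a, b}; ◇p there: a:T, b:T. ✓
e: successors {b, c, f}; ◇p there: b:T, c:F, f:T. ✓
f: successors {a, d}; ◇p there: a:T, d:T. ✓
— 4 worlds.
For □◇(p ∨ q):
a: successors {b, d, e}; ◇(p ∨ q) there: b:T, d:T, e:T. ✓
b: successors {c}; ◇(p ∨ q) there: c:F. ✗
c: no successors, so □◇(p ∨ q) holds vacuously. ✓
d: successors {a, b}; ◇(p ∨ q) there: a:T, b:T. ✓
e: successors {b, c, f}; ◇(p ∨ q) there: b:T, c:F, f:T. ✗
f: successors {a, d}; ◇(p ∨ q) there: a:T, d:T. ✓
— 4 worlds.

4 and 4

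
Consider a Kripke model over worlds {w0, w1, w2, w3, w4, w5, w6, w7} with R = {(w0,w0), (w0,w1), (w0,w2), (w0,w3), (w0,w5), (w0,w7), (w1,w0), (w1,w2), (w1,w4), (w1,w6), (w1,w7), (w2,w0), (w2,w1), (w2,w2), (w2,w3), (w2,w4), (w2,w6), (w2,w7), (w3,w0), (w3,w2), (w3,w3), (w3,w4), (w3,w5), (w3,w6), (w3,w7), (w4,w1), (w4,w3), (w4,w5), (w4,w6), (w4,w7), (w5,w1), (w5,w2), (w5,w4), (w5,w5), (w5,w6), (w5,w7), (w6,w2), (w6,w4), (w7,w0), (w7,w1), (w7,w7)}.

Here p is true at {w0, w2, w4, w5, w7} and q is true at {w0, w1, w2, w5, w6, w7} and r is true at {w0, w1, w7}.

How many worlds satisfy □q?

w0: successors {w0, w1, w2, w3, w5, w7}; q there: w0:T, w1:T, w2:T, w3:F, w5:T, w7:T. ✗
w1: successors {w0, w2, w4, w6, w7}; q there: w0:T, w2:T, w4:F, w6:T, w7:T. ✗
w2: successors {w0, w1, w2, w3, w4, w6, w7}; q there: w0:T, w1:T, w2:T, w3:F, w4:F, w6:T, w7:T. ✗
w3: successors {w0, w2, w3, w4, w5, w6, w7}; q there: w0:T, w2:T, w3:F, w4:F, w5:T, w6:T, w7:T. ✗
w4: successors {w1, w3, w5, w6, w7}; q there: w1:T, w3:F, w5:T, w6:T, w7:T. ✗
w5: successors {w1, w2, w4, w5, w6, w7}; q there: w1:T, w2:T, w4:F, w5:T, w6:T, w7:T. ✗
w6: successors {w2, w4}; q there: w2:T, w4:F. ✗
w7: successors {w0, w1, w7}; q there: w0:T, w1:T, w7:T. ✓
Satisfying worlds: {w7}.

1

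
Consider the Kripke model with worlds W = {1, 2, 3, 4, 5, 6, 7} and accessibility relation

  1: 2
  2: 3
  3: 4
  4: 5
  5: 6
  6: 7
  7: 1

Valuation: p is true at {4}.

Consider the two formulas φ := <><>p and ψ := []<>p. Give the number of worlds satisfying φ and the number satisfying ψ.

1 and 1

For <><>p:
1: successors {2}; <>p there: 2:F. ✗
2: successors {3}; <>p there: 3:T. ✓
3: successors {4}; <>p there: 4:F. ✗
4: successors {5}; <>p there: 5:F. ✗
5: successors {6}; <>p there: 6:F. ✗
6: successors {7}; <>p there: 7:F. ✗
7: successors {1}; <>p there: 1:F. ✗
— 1 world.
For []<>p:
1: successors {2}; <>p there: 2:F. ✗
2: successors {3}; <>p there: 3:T. ✓
3: successors {4}; <>p there: 4:F. ✗
4: successors {5}; <>p there: 5:F. ✗
5: successors {6}; <>p there: 6:F. ✗
6: successors {7}; <>p there: 7:F. ✗
7: successors {1}; <>p there: 1:F. ✗
— 1 world.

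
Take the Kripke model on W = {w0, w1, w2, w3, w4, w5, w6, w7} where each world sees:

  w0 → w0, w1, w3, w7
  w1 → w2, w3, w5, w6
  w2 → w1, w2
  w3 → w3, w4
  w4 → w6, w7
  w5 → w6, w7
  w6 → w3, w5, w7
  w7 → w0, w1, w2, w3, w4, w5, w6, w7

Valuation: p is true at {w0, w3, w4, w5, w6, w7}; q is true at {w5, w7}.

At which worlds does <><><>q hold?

w0: successors {w0, w1, w3, w7}; <><>q there: w0:T, w1:T, w3:T, w7:T. ✓
w1: successors {w2, w3, w5, w6}; <><>q there: w2:T, w3:T, w5:T, w6:T. ✓
w2: successors {w1, w2}; <><>q there: w1:T, w2:T. ✓
w3: successors {w3, w4}; <><>q there: w3:T, w4:T. ✓
w4: successors {w6, w7}; <><>q there: w6:T, w7:T. ✓
w5: successors {w6, w7}; <><>q there: w6:T, w7:T. ✓
w6: successors {w3, w5, w7}; <><>q there: w3:T, w5:T, w7:T. ✓
w7: successors {w0, w1, w2, w3, w4, w5, w6, w7}; <><>q there: w0:T, w1:T, w2:T, w3:T, w4:T, w5:T, w6:T, w7:T. ✓

{w0, w1, w2, w3, w4, w5, w6, w7}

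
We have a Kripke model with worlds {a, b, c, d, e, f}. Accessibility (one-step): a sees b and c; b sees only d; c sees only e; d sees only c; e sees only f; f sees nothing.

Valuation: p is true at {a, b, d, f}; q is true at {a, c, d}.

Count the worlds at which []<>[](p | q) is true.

a: successors {b, c}; <>[](p | q) there: b:T, c:T. ✓
b: successors {d}; <>[](p | q) there: d:F. ✗
c: successors {e}; <>[](p | q) there: e:T. ✓
d: successors {c}; <>[](p | q) there: c:T. ✓
e: successors {f}; <>[](p | q) there: f:F. ✗
f: no successors, so []<>[](p | q) holds vacuously. ✓
Satisfying worlds: {a, c, d, f}.

4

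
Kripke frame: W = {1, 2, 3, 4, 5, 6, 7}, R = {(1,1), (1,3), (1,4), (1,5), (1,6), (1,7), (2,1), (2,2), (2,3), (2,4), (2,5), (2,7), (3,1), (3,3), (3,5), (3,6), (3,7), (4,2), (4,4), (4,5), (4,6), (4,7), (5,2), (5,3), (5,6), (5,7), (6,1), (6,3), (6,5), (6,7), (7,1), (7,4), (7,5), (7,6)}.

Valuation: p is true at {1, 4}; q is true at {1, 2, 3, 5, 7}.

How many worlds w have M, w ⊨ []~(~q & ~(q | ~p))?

3

1: successors {1, 3, 4, 5, 6, 7}; ~(~q & ~(q | ~p)) there: 1:T, 3:T, 4:F, 5:T, 6:T, 7:T. ✗
2: successors {1, 2, 3, 4, 5, 7}; ~(~q & ~(q | ~p)) there: 1:T, 2:T, 3:T, 4:F, 5:T, 7:T. ✗
3: successors {1, 3, 5, 6, 7}; ~(~q & ~(q | ~p)) there: 1:T, 3:T, 5:T, 6:T, 7:T. ✓
4: successors {2, 4, 5, 6, 7}; ~(~q & ~(q | ~p)) there: 2:T, 4:F, 5:T, 6:T, 7:T. ✗
5: successors {2, 3, 6, 7}; ~(~q & ~(q | ~p)) there: 2:T, 3:T, 6:T, 7:T. ✓
6: successors {1, 3, 5, 7}; ~(~q & ~(q | ~p)) there: 1:T, 3:T, 5:T, 7:T. ✓
7: successors {1, 4, 5, 6}; ~(~q & ~(q | ~p)) there: 1:T, 4:F, 5:T, 6:T. ✗
Satisfying worlds: {3, 5, 6}.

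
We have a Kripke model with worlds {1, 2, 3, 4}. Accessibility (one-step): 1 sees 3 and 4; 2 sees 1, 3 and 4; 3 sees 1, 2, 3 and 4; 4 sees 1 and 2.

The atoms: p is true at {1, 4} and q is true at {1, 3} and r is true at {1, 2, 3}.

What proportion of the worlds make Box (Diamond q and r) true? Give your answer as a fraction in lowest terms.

1/4

1: successors {3, 4}; Diamond q and r there: 3:T, 4:F. ✗
2: successors {1, 3, 4}; Diamond q and r there: 1:T, 3:T, 4:F. ✗
3: successors {1, 2, 3, 4}; Diamond q and r there: 1:T, 2:T, 3:T, 4:F. ✗
4: successors {1, 2}; Diamond q and r there: 1:T, 2:T. ✓
That's 1 of 4 worlds, so 1/4.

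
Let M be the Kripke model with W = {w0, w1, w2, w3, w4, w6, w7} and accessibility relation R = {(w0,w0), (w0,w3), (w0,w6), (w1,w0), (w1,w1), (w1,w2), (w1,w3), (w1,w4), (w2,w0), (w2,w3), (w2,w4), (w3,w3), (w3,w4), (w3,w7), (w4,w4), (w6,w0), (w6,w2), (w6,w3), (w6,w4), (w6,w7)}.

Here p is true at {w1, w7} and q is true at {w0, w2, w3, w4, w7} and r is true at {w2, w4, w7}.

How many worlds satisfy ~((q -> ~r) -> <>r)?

1

w0: (q -> ~r) -> <>r is F. ✓
w1: (q -> ~r) -> <>r is T. ✗
w2: (q -> ~r) -> <>r is T. ✗
w3: (q -> ~r) -> <>r is T. ✗
w4: (q -> ~r) -> <>r is T. ✗
w6: (q -> ~r) -> <>r is T. ✗
w7: (q -> ~r) -> <>r is T. ✗
Satisfying worlds: {w0}.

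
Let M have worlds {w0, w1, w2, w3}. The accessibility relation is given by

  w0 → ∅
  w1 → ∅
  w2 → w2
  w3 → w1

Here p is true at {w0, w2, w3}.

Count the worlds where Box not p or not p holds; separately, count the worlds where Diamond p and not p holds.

3 and 0

For Box not p or not p:
w0: Box not p is T, not p is F. ✓
w1: Box not p is T, not p is T. ✓
w2: Box not p is F, not p is F. ✗
w3: Box not p is T, not p is F. ✓
— 3 worlds.
For Diamond p and not p:
w0: Diamond p is F, not p is F. ✗
w1: Diamond p is F, not p is T. ✗
w2: Diamond p is T, not p is F. ✗
w3: Diamond p is F, not p is F. ✗
— 0 worlds.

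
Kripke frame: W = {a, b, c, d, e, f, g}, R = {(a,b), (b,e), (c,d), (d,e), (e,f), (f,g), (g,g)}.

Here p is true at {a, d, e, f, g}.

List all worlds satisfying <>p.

a: successors {b}; p there: b:F. ✗
b: successors {e}; p there: e:T. ✓
c: successors {d}; p there: d:T. ✓
d: successors {e}; p there: e:T. ✓
e: successors {f}; p there: f:T. ✓
f: successors {g}; p there: g:T. ✓
g: successors {g}; p there: g:T. ✓

{b, c, d, e, f, g}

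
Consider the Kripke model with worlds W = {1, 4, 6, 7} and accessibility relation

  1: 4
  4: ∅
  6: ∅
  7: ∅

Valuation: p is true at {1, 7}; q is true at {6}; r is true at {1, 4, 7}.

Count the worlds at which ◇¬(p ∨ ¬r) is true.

1

1: successors {4}; ¬(p ∨ ¬r) there: 4:T. ✓
4: no successors, so ◇¬(p ∨ ¬r) fails. ✗
6: no successors, so ◇¬(p ∨ ¬r) fails. ✗
7: no successors, so ◇¬(p ∨ ¬r) fails. ✗
Satisfying worlds: {1}.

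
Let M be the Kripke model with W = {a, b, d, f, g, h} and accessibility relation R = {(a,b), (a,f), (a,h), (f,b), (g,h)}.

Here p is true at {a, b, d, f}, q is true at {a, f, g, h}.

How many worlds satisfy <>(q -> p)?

a: successors {b, f, h}; q -> p there: b:T, f:T, h:F. ✓
b: no successors, so <>(q -> p) fails. ✗
d: no successors, so <>(q -> p) fails. ✗
f: successors {b}; q -> p there: b:T. ✓
g: successors {h}; q -> p there: h:F. ✗
h: no successors, so <>(q -> p) fails. ✗
Satisfying worlds: {a, f}.

2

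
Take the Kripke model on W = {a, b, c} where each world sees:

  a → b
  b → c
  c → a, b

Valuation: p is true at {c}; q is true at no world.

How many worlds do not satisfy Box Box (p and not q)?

a: successors {b}; Box (p and not q) there: b:T. ✓
b: successors {c}; Box (p and not q) there: c:F. ✗
c: successors {a, b}; Box (p and not q) there: a:F, b:T. ✗
Satisfying worlds: {a}.
So Box Box (p and not q) fails at the other 2 worlds.

2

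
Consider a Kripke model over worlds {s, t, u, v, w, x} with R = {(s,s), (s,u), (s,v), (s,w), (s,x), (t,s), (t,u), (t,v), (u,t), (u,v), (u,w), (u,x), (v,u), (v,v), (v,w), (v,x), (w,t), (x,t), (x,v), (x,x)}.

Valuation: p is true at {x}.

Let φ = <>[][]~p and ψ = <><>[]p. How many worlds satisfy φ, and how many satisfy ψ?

3 and 0

For <>[][]~p:
s: successors {s, u, v, w, x}; [][]~p there: s:F, u:F, v:F, w:T, x:F. ✓
t: successors {s, u, v}; [][]~p there: s:F, u:F, v:F. ✗
u: successors {t, v, w, x}; [][]~p there: t:F, v:F, w:T, x:F. ✓
v: successors {u, v, w, x}; [][]~p there: u:F, v:F, w:T, x:F. ✓
w: successors {t}; [][]~p there: t:F. ✗
x: successors {t, v, x}; [][]~p there: t:F, v:F, x:F. ✗
— 3 worlds.
For <><>[]p:
s: successors {s, u, v, w, x}; <>[]p there: s:F, u:F, v:F, w:F, x:F. ✗
t: successors {s, u, v}; <>[]p there: s:F, u:F, v:F. ✗
u: successors {t, v, w, x}; <>[]p there: t:F, v:F, w:F, x:F. ✗
v: successors {u, v, w, x}; <>[]p there: u:F, v:F, w:F, x:F. ✗
w: successors {t}; <>[]p there: t:F. ✗
x: successors {t, v, x}; <>[]p there: t:F, v:F, x:F. ✗
— 0 worlds.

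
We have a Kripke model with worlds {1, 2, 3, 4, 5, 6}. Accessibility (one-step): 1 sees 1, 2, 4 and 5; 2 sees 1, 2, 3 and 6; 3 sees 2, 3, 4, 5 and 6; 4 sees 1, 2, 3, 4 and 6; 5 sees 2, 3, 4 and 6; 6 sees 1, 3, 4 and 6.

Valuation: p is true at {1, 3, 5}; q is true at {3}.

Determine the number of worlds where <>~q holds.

6

1: successors {1, 2, 4, 5}; ~q there: 1:T, 2:T, 4:T, 5:T. ✓
2: successors {1, 2, 3, 6}; ~q there: 1:T, 2:T, 3:F, 6:T. ✓
3: successors {2, 3, 4, 5, 6}; ~q there: 2:T, 3:F, 4:T, 5:T, 6:T. ✓
4: successors {1, 2, 3, 4, 6}; ~q there: 1:T, 2:T, 3:F, 4:T, 6:T. ✓
5: successors {2, 3, 4, 6}; ~q there: 2:T, 3:F, 4:T, 6:T. ✓
6: successors {1, 3, 4, 6}; ~q there: 1:T, 3:F, 4:T, 6:T. ✓
Satisfying worlds: {1, 2, 3, 4, 5, 6}.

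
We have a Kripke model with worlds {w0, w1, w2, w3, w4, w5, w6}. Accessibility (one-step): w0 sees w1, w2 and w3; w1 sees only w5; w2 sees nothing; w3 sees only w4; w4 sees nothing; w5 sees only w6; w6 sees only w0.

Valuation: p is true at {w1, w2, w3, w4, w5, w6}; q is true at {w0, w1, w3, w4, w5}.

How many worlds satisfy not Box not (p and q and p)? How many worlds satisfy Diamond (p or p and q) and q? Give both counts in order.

3 and 4

For not Box not (p and q and p):
w0: Box not (p and q and p) is F. ✓
w1: Box not (p and q and p) is F. ✓
w2: Box not (p and q and p) is T. ✗
w3: Box not (p and q and p) is F. ✓
w4: Box not (p and q and p) is T. ✗
w5: Box not (p and q and p) is T. ✗
w6: Box not (p and q and p) is T. ✗
— 3 worlds.
For Diamond (p or p and q) and q:
w0: Diamond (p or p and q) is T, q is T. ✓
w1: Diamond (p or p and q) is T, q is T. ✓
w2: Diamond (p or p and q) is F, q is F. ✗
w3: Diamond (p or p and q) is T, q is T. ✓
w4: Diamond (p or p and q) is F, q is T. ✗
w5: Diamond (p or p and q) is T, q is T. ✓
w6: Diamond (p or p and q) is F, q is F. ✗
— 4 worlds.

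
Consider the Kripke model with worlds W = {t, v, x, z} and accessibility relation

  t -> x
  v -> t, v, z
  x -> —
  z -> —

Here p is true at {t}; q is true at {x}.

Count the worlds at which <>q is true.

t: successors {x}; q there: x:T. ✓
v: successors {t, v, z}; q there: t:F, v:F, z:F. ✗
x: no successors, so <>q fails. ✗
z: no successors, so <>q fails. ✗
Satisfying worlds: {t}.

1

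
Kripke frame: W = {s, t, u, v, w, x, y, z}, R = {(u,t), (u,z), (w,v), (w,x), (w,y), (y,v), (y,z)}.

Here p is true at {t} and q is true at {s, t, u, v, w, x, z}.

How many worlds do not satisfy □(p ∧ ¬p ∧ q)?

s: no successors, so □(p ∧ ¬p ∧ q) holds vacuously. ✓
t: no successors, so □(p ∧ ¬p ∧ q) holds vacuously. ✓
u: successors {t, z}; p ∧ ¬p ∧ q there: t:F, z:F. ✗
v: no successors, so □(p ∧ ¬p ∧ q) holds vacuously. ✓
w: successors {v, x, y}; p ∧ ¬p ∧ q there: v:F, x:F, y:F. ✗
x: no successors, so □(p ∧ ¬p ∧ q) holds vacuously. ✓
y: successors {v, z}; p ∧ ¬p ∧ q there: v:F, z:F. ✗
z: no successors, so □(p ∧ ¬p ∧ q) holds vacuously. ✓
Satisfying worlds: {s, t, v, x, z}.
So □(p ∧ ¬p ∧ q) fails at the other 3 worlds.

3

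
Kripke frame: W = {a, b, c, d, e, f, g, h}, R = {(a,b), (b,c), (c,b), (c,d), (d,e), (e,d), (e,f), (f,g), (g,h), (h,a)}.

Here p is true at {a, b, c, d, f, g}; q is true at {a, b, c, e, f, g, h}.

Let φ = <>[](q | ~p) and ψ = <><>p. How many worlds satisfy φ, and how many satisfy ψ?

For <>[](q | ~p):
a: successors {b}; [](q | ~p) there: b:T. ✓
b: successors {c}; [](q | ~p) there: c:F. ✗
c: successors {b, d}; [](q | ~p) there: b:T, d:T. ✓
d: successors {e}; [](q | ~p) there: e:F. ✗
e: successors {d, f}; [](q | ~p) there: d:T, f:T. ✓
f: successors {g}; [](q | ~p) there: g:T. ✓
g: successors {h}; [](q | ~p) there: h:T. ✓
h: successors {a}; [](q | ~p) there: a:T. ✓
— 6 worlds.
For <><>p:
a: successors {b}; <>p there: b:T. ✓
b: successors {c}; <>p there: c:T. ✓
c: successors {b, d}; <>p there: b:T, d:F. ✓
d: successors {e}; <>p there: e:T. ✓
e: successors {d, f}; <>p there: d:F, f:T. ✓
f: successors {g}; <>p there: g:F. ✗
g: successors {h}; <>p there: h:T. ✓
h: successors {a}; <>p there: a:T. ✓
— 7 worlds.

6 and 7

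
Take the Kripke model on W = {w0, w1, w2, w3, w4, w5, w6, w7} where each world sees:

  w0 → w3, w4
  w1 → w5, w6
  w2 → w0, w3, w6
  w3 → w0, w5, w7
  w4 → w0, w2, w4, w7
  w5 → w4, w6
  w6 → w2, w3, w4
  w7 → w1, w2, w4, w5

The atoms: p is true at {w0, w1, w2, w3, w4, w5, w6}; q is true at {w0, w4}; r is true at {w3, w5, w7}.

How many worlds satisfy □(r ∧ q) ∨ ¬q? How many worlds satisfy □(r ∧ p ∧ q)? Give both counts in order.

6 and 0

For □(r ∧ q) ∨ ¬q:
w0: □(r ∧ q) is F, ¬q is F. ✗
w1: □(r ∧ q) is F, ¬q is T. ✓
w2: □(r ∧ q) is F, ¬q is T. ✓
w3: □(r ∧ q) is F, ¬q is T. ✓
w4: □(r ∧ q) is F, ¬q is F. ✗
w5: □(r ∧ q) is F, ¬q is T. ✓
w6: □(r ∧ q) is F, ¬q is T. ✓
w7: □(r ∧ q) is F, ¬q is T. ✓
— 6 worlds.
For □(r ∧ p ∧ q):
w0: successors {w3, w4}; r ∧ p ∧ q there: w3:F, w4:F. ✗
w1: successors {w5, w6}; r ∧ p ∧ q there: w5:F, w6:F. ✗
w2: successors {w0, w3, w6}; r ∧ p ∧ q there: w0:F, w3:F, w6:F. ✗
w3: successors {w0, w5, w7}; r ∧ p ∧ q there: w0:F, w5:F, w7:F. ✗
w4: successors {w0, w2, w4, w7}; r ∧ p ∧ q there: w0:F, w2:F, w4:F, w7:F. ✗
w5: successors {w4, w6}; r ∧ p ∧ q there: w4:F, w6:F. ✗
w6: successors {w2, w3, w4}; r ∧ p ∧ q there: w2:F, w3:F, w4:F. ✗
w7: successors {w1, w2, w4, w5}; r ∧ p ∧ q there: w1:F, w2:F, w4:F, w5:F. ✗
— 0 worlds.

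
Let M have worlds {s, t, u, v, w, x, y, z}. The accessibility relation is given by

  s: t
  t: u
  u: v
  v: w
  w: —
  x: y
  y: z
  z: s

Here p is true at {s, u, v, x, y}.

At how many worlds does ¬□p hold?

s: □p is F. ✓
t: □p is T. ✗
u: □p is T. ✗
v: □p is F. ✓
w: □p is T. ✗
x: □p is T. ✗
y: □p is F. ✓
z: □p is T. ✗
Satisfying worlds: {s, v, y}.

3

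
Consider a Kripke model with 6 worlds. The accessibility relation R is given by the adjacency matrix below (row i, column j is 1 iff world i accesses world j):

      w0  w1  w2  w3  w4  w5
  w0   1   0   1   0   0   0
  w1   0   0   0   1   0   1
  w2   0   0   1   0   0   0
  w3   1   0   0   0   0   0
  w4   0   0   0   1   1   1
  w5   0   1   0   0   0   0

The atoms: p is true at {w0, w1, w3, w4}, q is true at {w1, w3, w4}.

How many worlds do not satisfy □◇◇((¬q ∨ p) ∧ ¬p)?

w0: successors {w0, w2}; ◇◇((¬q ∨ p) ∧ ¬p) there: w0:T, w2:T. ✓
w1: successors {w3, w5}; ◇◇((¬q ∨ p) ∧ ¬p) there: w3:T, w5:T. ✓
w2: successors {w2}; ◇◇((¬q ∨ p) ∧ ¬p) there: w2:T. ✓
w3: successors {w0}; ◇◇((¬q ∨ p) ∧ ¬p) there: w0:T. ✓
w4: successors {w3, w4, w5}; ◇◇((¬q ∨ p) ∧ ¬p) there: w3:T, w4:T, w5:T. ✓
w5: successors {w1}; ◇◇((¬q ∨ p) ∧ ¬p) there: w1:F. ✗
Satisfying worlds: {w0, w1, w2, w3, w4}.
So □◇◇((¬q ∨ p) ∧ ¬p) fails at the other 1 world.

1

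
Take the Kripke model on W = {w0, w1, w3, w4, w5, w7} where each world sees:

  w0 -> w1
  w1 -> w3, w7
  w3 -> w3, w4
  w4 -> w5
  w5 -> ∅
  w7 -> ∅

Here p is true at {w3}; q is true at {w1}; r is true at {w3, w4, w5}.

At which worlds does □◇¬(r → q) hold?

{w0, w3, w5, w7}

w0: successors {w1}; ◇¬(r → q) there: w1:T. ✓
w1: successors {w3, w7}; ◇¬(r → q) there: w3:T, w7:F. ✗
w3: successors {w3, w4}; ◇¬(r → q) there: w3:T, w4:T. ✓
w4: successors {w5}; ◇¬(r → q) there: w5:F. ✗
w5: no successors, so □◇¬(r → q) holds vacuously. ✓
w7: no successors, so □◇¬(r → q) holds vacuously. ✓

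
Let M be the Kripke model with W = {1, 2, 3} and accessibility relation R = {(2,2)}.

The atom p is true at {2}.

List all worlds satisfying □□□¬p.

1: no successors, so □□□¬p holds vacuously. ✓
2: successors {2}; □□¬p there: 2:F. ✗
3: no successors, so □□□¬p holds vacuously. ✓

{1, 3}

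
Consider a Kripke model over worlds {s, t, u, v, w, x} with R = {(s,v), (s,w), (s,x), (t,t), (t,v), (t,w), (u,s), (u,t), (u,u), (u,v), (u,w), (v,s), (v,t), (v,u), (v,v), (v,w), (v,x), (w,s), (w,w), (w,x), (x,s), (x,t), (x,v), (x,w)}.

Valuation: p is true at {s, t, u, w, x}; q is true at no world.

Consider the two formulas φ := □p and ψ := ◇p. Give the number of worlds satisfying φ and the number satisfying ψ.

For □p:
s: successors {v, w, x}; p there: v:F, w:T, x:T. ✗
t: successors {t, v, w}; p there: t:T, v:F, w:T. ✗
u: successors {s, t, u, v, w}; p there: s:T, t:T, u:T, v:F, w:T. ✗
v: successors {s, t, u, v, w, x}; p there: s:T, t:T, u:T, v:F, w:T, x:T. ✗
w: successors {s, w, x}; p there: s:T, w:T, x:T. ✓
x: successors {s, t, v, w}; p there: s:T, t:T, v:F, w:T. ✗
— 1 world.
For ◇p:
s: successors {v, w, x}; p there: v:F, w:T, x:T. ✓
t: successors {t, v, w}; p there: t:T, v:F, w:T. ✓
u: successors {s, t, u, v, w}; p there: s:T, t:T, u:T, v:F, w:T. ✓
v: successors {s, t, u, v, w, x}; p there: s:T, t:T, u:T, v:F, w:T, x:T. ✓
w: successors {s, w, x}; p there: s:T, w:T, x:T. ✓
x: successors {s, t, v, w}; p there: s:T, t:T, v:F, w:T. ✓
— 6 worlds.

1 and 6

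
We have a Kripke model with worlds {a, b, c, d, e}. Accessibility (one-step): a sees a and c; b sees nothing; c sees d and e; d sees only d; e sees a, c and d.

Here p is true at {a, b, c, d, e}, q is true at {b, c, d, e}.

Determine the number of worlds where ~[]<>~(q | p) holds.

a: []<>~(q | p) is F. ✓
b: []<>~(q | p) is T. ✗
c: []<>~(q | p) is F. ✓
d: []<>~(q | p) is F. ✓
e: []<>~(q | p) is F. ✓
Satisfying worlds: {a, c, d, e}.

4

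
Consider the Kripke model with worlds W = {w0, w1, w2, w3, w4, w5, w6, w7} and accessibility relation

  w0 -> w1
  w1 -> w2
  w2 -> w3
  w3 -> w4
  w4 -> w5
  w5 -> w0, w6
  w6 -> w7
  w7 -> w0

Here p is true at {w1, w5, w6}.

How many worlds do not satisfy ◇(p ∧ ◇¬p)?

w0: successors {w1}; p ∧ ◇¬p there: w1:T. ✓
w1: successors {w2}; p ∧ ◇¬p there: w2:F. ✗
w2: successors {w3}; p ∧ ◇¬p there: w3:F. ✗
w3: successors {w4}; p ∧ ◇¬p there: w4:F. ✗
w4: successors {w5}; p ∧ ◇¬p there: w5:T. ✓
w5: successors {w0, w6}; p ∧ ◇¬p there: w0:F, w6:T. ✓
w6: successors {w7}; p ∧ ◇¬p there: w7:F. ✗
w7: successors {w0}; p ∧ ◇¬p there: w0:F. ✗
Satisfying worlds: {w0, w4, w5}.
So ◇(p ∧ ◇¬p) fails at the other 5 worlds.

5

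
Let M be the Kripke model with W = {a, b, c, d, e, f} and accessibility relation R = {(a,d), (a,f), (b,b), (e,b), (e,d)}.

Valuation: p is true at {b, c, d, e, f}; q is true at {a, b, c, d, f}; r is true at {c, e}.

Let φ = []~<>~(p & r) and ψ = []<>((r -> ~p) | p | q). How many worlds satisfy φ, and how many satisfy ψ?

For []~<>~(p & r):
a: successors {d, f}; ~<>~(p & r) there: d:T, f:T. ✓
b: successors {b}; ~<>~(p & r) there: b:F. ✗
c: no successors, so []~<>~(p & r) holds vacuously. ✓
d: no successors, so []~<>~(p & r) holds vacuously. ✓
e: successors {b, d}; ~<>~(p & r) there: b:F, d:T. ✗
f: no successors, so []~<>~(p & r) holds vacuously. ✓
— 4 worlds.
For []<>((r -> ~p) | p | q):
a: successors {d, f}; <>((r -> ~p) | p | q) there: d:F, f:F. ✗
b: successors {b}; <>((r -> ~p) | p | q) there: b:T. ✓
c: no successors, so []<>((r -> ~p) | p | q) holds vacuously. ✓
d: no successors, so []<>((r -> ~p) | p | q) holds vacuously. ✓
e: successors {b, d}; <>((r -> ~p) | p | q) there: b:T, d:F. ✗
f: no successors, so []<>((r -> ~p) | p | q) holds vacuously. ✓
— 4 worlds.

4 and 4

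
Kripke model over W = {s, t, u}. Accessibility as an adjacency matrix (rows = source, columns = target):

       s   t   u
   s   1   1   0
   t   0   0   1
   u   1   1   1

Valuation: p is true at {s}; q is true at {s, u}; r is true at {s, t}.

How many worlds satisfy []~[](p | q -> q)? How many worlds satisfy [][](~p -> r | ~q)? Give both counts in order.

0 and 0

For []~[](p | q -> q):
s: successors {s, t}; ~[](p | q -> q) there: s:F, t:F. ✗
t: successors {u}; ~[](p | q -> q) there: u:F. ✗
u: successors {s, t, u}; ~[](p | q -> q) there: s:F, t:F, u:F. ✗
— 0 worlds.
For [][](~p -> r | ~q):
s: successors {s, t}; [](~p -> r | ~q) there: s:T, t:F. ✗
t: successors {u}; [](~p -> r | ~q) there: u:F. ✗
u: successors {s, t, u}; [](~p -> r | ~q) there: s:T, t:F, u:F. ✗
— 0 worlds.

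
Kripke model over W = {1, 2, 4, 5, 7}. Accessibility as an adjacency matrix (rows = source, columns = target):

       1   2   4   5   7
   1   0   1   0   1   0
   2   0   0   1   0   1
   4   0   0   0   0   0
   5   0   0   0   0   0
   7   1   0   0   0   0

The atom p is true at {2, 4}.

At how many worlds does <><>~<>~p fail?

1: successors {2, 5}; <>~<>~p there: 2:T, 5:F. ✓
2: successors {4, 7}; <>~<>~p there: 4:F, 7:F. ✗
4: no successors, so <><>~<>~p fails. ✗
5: no successors, so <><>~<>~p fails. ✗
7: successors {1}; <>~<>~p there: 1:T. ✓
Satisfying worlds: {1, 7}.
So <><>~<>~p fails at the other 3 worlds.

3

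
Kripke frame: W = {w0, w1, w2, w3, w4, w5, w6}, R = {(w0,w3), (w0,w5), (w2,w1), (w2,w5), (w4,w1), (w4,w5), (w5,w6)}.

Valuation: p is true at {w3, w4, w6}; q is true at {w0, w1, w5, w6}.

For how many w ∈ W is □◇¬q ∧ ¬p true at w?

w0: □◇¬q is F, ¬p is T. ✗
w1: □◇¬q is T, ¬p is T. ✓
w2: □◇¬q is F, ¬p is T. ✗
w3: □◇¬q is T, ¬p is F. ✗
w4: □◇¬q is F, ¬p is F. ✗
w5: □◇¬q is F, ¬p is T. ✗
w6: □◇¬q is T, ¬p is F. ✗
Satisfying worlds: {w1}.

1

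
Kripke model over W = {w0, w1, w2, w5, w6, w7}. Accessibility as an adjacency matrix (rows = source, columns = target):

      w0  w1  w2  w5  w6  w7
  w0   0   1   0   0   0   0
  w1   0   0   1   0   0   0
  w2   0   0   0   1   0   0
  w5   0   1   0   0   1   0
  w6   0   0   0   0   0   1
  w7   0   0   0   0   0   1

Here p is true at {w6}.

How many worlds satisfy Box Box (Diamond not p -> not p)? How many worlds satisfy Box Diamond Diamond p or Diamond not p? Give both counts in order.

For Box Box (Diamond not p -> not p):
w0: successors {w1}; Box (Diamond not p -> not p) there: w1:T. ✓
w1: successors {w2}; Box (Diamond not p -> not p) there: w2:T. ✓
w2: successors {w5}; Box (Diamond not p -> not p) there: w5:F. ✗
w5: successors {w1, w6}; Box (Diamond not p -> not p) there: w1:T, w6:T. ✓
w6: successors {w7}; Box (Diamond not p -> not p) there: w7:T. ✓
w7: successors {w7}; Box (Diamond not p -> not p) there: w7:T. ✓
— 5 worlds.
For Box Diamond Diamond p or Diamond not p:
w0: Box Diamond Diamond p is F, Diamond not p is T. ✓
w1: Box Diamond Diamond p is T, Diamond not p is T. ✓
w2: Box Diamond Diamond p is F, Diamond not p is T. ✓
w5: Box Diamond Diamond p is F, Diamond not p is T. ✓
w6: Box Diamond Diamond p is F, Diamond not p is T. ✓
w7: Box Diamond Diamond p is F, Diamond not p is T. ✓
— 6 worlds.

5 and 6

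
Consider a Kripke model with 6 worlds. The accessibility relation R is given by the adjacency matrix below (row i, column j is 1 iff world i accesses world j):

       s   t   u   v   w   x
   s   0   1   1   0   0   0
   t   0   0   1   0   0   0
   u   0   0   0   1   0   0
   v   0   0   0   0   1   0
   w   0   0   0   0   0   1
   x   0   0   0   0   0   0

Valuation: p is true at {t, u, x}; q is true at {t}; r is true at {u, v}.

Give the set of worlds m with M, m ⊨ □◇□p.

{u, v, x}

s: successors {t, u}; ◇□p there: t:F, u:F. ✗
t: successors {u}; ◇□p there: u:F. ✗
u: successors {v}; ◇□p there: v:T. ✓
v: successors {w}; ◇□p there: w:T. ✓
w: successors {x}; ◇□p there: x:F. ✗
x: no successors, so □◇□p holds vacuously. ✓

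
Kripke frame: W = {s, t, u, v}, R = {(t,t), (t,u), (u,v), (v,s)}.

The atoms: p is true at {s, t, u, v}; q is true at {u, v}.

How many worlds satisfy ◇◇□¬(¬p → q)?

1

s: no successors, so ◇◇□¬(¬p → q) fails. ✗
t: successors {t, u}; ◇□¬(¬p → q) there: t:F, u:F. ✗
u: successors {v}; ◇□¬(¬p → q) there: v:T. ✓
v: successors {s}; ◇□¬(¬p → q) there: s:F. ✗
Satisfying worlds: {u}.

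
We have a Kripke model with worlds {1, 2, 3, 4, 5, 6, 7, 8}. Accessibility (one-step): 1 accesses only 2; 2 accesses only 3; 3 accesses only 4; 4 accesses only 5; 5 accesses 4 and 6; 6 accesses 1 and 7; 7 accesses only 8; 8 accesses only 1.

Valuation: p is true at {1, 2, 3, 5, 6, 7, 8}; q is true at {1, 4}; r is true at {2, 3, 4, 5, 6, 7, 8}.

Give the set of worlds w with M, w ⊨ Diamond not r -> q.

{1, 2, 3, 4, 5, 7}

1: Diamond not r is F, q is T. ✓
2: Diamond not r is F, q is F. ✓
3: Diamond not r is F, q is F. ✓
4: Diamond not r is F, q is T. ✓
5: Diamond not r is F, q is F. ✓
6: Diamond not r is T, q is F. ✗
7: Diamond not r is F, q is F. ✓
8: Diamond not r is T, q is F. ✗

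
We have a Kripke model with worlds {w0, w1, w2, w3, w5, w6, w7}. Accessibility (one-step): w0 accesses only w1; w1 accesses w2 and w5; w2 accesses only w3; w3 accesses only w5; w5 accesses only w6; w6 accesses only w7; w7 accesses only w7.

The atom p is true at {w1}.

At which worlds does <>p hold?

{w0}

w0: successors {w1}; p there: w1:T. ✓
w1: successors {w2, w5}; p there: w2:F, w5:F. ✗
w2: successors {w3}; p there: w3:F. ✗
w3: successors {w5}; p there: w5:F. ✗
w5: successors {w6}; p there: w6:F. ✗
w6: successors {w7}; p there: w7:F. ✗
w7: successors {w7}; p there: w7:F. ✗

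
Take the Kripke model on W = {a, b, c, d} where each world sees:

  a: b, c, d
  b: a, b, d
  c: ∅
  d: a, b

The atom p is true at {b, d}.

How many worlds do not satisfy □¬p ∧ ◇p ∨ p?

2

a: □¬p ∧ ◇p is F, p is F. ✗
b: □¬p ∧ ◇p is F, p is T. ✓
c: □¬p ∧ ◇p is F, p is F. ✗
d: □¬p ∧ ◇p is F, p is T. ✓
Satisfying worlds: {b, d}.
So □¬p ∧ ◇p ∨ p fails at the other 2 worlds.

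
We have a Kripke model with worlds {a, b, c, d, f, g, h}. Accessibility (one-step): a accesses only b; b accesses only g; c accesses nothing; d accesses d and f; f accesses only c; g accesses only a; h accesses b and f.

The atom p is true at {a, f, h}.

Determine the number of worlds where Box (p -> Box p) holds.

a: successors {b}; p -> Box p there: b:T. ✓
b: successors {g}; p -> Box p there: g:T. ✓
c: no successors, so Box (p -> Box p) holds vacuously. ✓
d: successors {d, f}; p -> Box p there: d:T, f:F. ✗
f: successors {c}; p -> Box p there: c:T. ✓
g: successors {a}; p -> Box p there: a:F. ✗
h: successors {b, f}; p -> Box p there: b:T, f:F. ✗
Satisfying worlds: {a, b, c, f}.

4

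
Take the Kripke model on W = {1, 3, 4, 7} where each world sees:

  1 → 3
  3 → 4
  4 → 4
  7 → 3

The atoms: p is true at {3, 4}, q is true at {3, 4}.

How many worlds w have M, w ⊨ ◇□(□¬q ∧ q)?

1: successors {3}; □(□¬q ∧ q) there: 3:F. ✗
3: successors {4}; □(□¬q ∧ q) there: 4:F. ✗
4: successors {4}; □(□¬q ∧ q) there: 4:F. ✗
7: successors {3}; □(□¬q ∧ q) there: 3:F. ✗
Satisfying worlds: ∅.

0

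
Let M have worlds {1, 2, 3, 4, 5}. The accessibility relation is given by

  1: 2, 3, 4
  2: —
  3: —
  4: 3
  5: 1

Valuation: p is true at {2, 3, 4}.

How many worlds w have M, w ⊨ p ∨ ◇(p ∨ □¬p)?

1: p is F, ◇(p ∨ □¬p) is T. ✓
2: p is T, ◇(p ∨ □¬p) is F. ✓
3: p is T, ◇(p ∨ □¬p) is F. ✓
4: p is T, ◇(p ∨ □¬p) is T. ✓
5: p is F, ◇(p ∨ □¬p) is F. ✗
Satisfying worlds: {1, 2, 3, 4}.

4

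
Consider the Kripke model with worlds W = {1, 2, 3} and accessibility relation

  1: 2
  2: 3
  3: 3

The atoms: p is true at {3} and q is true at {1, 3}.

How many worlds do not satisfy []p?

1

1: successors {2}; p there: 2:F. ✗
2: successors {3}; p there: 3:T. ✓
3: successors {3}; p there: 3:T. ✓
Satisfying worlds: {2, 3}.
So []p fails at the other 1 world.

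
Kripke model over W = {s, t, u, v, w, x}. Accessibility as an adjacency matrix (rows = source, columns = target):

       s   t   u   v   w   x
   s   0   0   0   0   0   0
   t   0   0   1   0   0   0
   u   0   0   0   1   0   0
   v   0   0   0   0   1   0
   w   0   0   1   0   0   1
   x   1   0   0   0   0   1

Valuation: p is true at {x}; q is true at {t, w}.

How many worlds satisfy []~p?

s: no successors, so []~p holds vacuously. ✓
t: successors {u}; ~p there: u:T. ✓
u: successors {v}; ~p there: v:T. ✓
v: successors {w}; ~p there: w:T. ✓
w: successors {u, x}; ~p there: u:T, x:F. ✗
x: successors {s, x}; ~p there: s:T, x:F. ✗
Satisfying worlds: {s, t, u, v}.

4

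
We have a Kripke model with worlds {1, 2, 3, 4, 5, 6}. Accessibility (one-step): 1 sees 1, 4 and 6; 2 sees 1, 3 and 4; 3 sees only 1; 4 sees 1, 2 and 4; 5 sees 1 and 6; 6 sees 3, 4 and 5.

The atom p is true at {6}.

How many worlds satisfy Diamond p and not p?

1: Diamond p is T, not p is T. ✓
2: Diamond p is F, not p is T. ✗
3: Diamond p is F, not p is T. ✗
4: Diamond p is F, not p is T. ✗
5: Diamond p is T, not p is T. ✓
6: Diamond p is F, not p is F. ✗
Satisfying worlds: {1, 5}.

2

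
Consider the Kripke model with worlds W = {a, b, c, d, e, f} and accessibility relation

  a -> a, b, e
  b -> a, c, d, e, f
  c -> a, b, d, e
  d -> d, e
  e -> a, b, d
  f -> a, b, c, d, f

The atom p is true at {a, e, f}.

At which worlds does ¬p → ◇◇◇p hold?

a: ¬p is F, ◇◇◇p is T. ✓
b: ¬p is T, ◇◇◇p is T. ✓
c: ¬p is T, ◇◇◇p is T. ✓
d: ¬p is T, ◇◇◇p is T. ✓
e: ¬p is F, ◇◇◇p is T. ✓
f: ¬p is F, ◇◇◇p is T. ✓

{a, b, c, d, e, f}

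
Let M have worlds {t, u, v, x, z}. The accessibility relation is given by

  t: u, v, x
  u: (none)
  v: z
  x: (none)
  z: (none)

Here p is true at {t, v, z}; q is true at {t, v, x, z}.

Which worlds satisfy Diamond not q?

{t}

t: successors {u, v, x}; not q there: u:T, v:F, x:F. ✓
u: no successors, so Diamond not q fails. ✗
v: successors {z}; not q there: z:F. ✗
x: no successors, so Diamond not q fails. ✗
z: no successors, so Diamond not q fails. ✗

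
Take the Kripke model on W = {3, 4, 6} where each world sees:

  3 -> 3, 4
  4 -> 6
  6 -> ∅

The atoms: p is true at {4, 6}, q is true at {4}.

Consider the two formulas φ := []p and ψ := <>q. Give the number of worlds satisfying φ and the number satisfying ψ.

For []p:
3: successors {3, 4}; p there: 3:F, 4:T. ✗
4: successors {6}; p there: 6:T. ✓
6: no successors, so []p holds vacuously. ✓
— 2 worlds.
For <>q:
3: successors {3, 4}; q there: 3:F, 4:T. ✓
4: successors {6}; q there: 6:F. ✗
6: no successors, so <>q fails. ✗
— 1 world.

2 and 1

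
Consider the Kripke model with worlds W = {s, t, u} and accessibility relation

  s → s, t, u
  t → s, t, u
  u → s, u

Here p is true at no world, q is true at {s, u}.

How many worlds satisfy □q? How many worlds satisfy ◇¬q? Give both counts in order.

For □q:
s: successors {s, t, u}; q there: s:T, t:F, u:T. ✗
t: successors {s, t, u}; q there: s:T, t:F, u:T. ✗
u: successors {s, u}; q there: s:T, u:T. ✓
— 1 world.
For ◇¬q:
s: successors {s, t, u}; ¬q there: s:F, t:T, u:F. ✓
t: successors {s, t, u}; ¬q there: s:F, t:T, u:F. ✓
u: successors {s, u}; ¬q there: s:F, u:F. ✗
— 2 worlds.

1 and 2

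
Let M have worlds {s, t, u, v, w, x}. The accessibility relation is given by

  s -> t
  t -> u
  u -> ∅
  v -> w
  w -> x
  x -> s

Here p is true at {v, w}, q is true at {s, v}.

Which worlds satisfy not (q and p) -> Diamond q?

{v, x}

s: not (q and p) is T, Diamond q is F. ✗
t: not (q and p) is T, Diamond q is F. ✗
u: not (q and p) is T, Diamond q is F. ✗
v: not (q and p) is F, Diamond q is F. ✓
w: not (q and p) is T, Diamond q is F. ✗
x: not (q and p) is T, Diamond q is T. ✓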